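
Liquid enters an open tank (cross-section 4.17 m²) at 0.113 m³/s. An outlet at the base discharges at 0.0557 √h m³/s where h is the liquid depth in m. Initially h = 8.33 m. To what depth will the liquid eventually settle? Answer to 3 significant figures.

Volume balance on the tank: A dh/dt = Q_in − 0.0557 √h. At steady state dh/dt = 0:
Q_in = 0.0557 √h_ss ⇒ √h_ss = 0.113/0.0557 = 2.0287.
h_ss = 2.0287² = 4.1157 m. (Since h₀ = 8.33 m > h_ss, the level will fall toward this value.)

4.12 m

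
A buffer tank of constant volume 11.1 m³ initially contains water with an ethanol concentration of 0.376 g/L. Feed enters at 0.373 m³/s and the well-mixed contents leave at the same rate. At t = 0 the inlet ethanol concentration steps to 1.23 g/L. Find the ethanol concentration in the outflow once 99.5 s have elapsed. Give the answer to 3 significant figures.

1.20 g/L

Unsteady species balance (constant V, well mixed): V dC/dt = Q(C_in − C).
Rewrite as dC/dt + C/τ = C_in/τ, τ = V/Q = 29.759 s.
Integrating: C(t) = C_in + (C₀ − C_in) e^(−t/τ).
C(99.5) = 1.23 + (0.376 − 1.23)·e^(−99.5/29.759) = 1.23 + (-0.85400)·0.035311 = 1.1998 g/L.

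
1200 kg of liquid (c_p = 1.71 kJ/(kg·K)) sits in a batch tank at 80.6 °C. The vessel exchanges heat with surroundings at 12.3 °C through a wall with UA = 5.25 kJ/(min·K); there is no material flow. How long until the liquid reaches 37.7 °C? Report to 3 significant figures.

387 min

M c_p dT/dt = −UA(T − T_amb).
τ = M c_p/UA = 390.86 min; T_ss = T_amb = 12.300 °C.
T(t) = T_ss + (T₀ − T_ss)e^(−t/τ); set T = 37.7:
t = −τ ln[(T − T_ss)/(T₀ − T_ss)] = −390.86 · ln(0.37189) = 386.62 min.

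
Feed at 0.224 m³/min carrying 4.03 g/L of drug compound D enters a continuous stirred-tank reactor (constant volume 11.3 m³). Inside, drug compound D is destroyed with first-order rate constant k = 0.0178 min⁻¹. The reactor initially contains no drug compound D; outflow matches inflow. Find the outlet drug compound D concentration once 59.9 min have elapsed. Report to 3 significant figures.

Species balance: V dC/dt = Q C_in − Q C − k V C.
This is linear with rate a = Q/V + k = 0.037623 min⁻¹.
C_ss = Q C_in/(Q + kV) = 2.1233 g/L; C(t) = C_ss + (C₀ − C_ss) e^(−a t).
C(59.9) = 2.1233 + (-2.1233)·e^(−0.037623·59.9) = 2.1233 + (-2.1233)·0.10502 = 1.9004 g/L.

1.90 g/L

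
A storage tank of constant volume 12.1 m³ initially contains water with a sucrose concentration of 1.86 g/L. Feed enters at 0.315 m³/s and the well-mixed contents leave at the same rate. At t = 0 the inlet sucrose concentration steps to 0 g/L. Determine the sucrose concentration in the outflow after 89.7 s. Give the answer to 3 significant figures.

0.180 g/L

Mass balance on the solute (V constant): V dC/dt = Q(C_in − C).
Time constant τ = V/Q = 12.1/0.315 = 38.413 s.
This is linear first-order; C(t) = C_in + (C₀ − C_in) e^(−t/τ).
C(89.7) = 0 + (1.86 − 0)·e^(−89.7/38.413) = 0 + (1.8600)·0.096794 = 0.18004 g/L.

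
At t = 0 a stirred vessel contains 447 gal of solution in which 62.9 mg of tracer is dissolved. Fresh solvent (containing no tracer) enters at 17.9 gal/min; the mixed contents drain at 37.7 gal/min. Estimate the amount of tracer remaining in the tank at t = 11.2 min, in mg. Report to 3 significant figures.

Total volume: dV/dt = Q_in − Q_out = -19.800 gal/min, so V(t) = 447 − 19.800 t and V(11.2) = 225.24 gal.
Species balance (pure solvent in): dm/dt = −Q_out · m/V(t).
dm/m = −Q_out dt/(V₀ − 19.800 t); integrating gives ln(m/m₀) = −(Q_out/(Q_in−Q_out)) ln(V/V₀).
m = m₀ (V₀/V)^(Q_out/(Q_in−Q_out)) = 62.9 × (447/225.24)^(-1.9040) = 17.057 mg.

17.1 mg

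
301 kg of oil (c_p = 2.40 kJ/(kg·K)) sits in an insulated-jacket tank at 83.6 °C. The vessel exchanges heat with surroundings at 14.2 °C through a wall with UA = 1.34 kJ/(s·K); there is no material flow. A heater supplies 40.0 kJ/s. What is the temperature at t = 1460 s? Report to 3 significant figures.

46.7 °C

Heat balance on the well-mixed liquid: M c_p dT/dt = −UA(T − T_amb) + Q̇.
dT/dt = (T_ss − T)/τ with T_ss = T_amb + Q̇/UA = 14.2 + 40.0/1.34 = 44.051 °C, τ = M c_p/UA = 301·2.40/1.34 = 539.10 s.
This is linear first-order; T(t) = T_ss + (T₀ − T_ss) e^(−t/τ).
T(1460) = 44.051 + (39.549)·0.066657 = 46.687 °C.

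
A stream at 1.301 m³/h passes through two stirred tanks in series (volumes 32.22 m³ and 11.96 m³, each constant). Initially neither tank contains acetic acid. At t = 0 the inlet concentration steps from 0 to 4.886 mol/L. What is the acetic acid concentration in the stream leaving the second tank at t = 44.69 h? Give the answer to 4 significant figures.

Each tank obeys Vᵢ dCᵢ/dt = Q(Cᵢ₋₁ − Cᵢ), so τᵢ = Vᵢ/Q.
τ₁ = 32.22/1.301 = 24.7656 h; τ₂ = 11.96/1.301 = 9.19293 h.
Solving the cascade with C₁(0)=C₂(0)=0 gives C₂(t) = C_in[1 − (τ₁ e^(−t/τ₁) − τ₂ e^(−t/τ₂))/(τ₁ − τ₂)].
At t = 44.69: e^(−t/τ₁) = 0.164553, e^(−t/τ₂) = 0.00774006.
C₂ = 4.886·[1 − (24.7656·0.164553 − 9.19293·0.00774006)/(15.5726)] = 4.886·0.742876 = 3.62969 mol/L.

3.630 mol/L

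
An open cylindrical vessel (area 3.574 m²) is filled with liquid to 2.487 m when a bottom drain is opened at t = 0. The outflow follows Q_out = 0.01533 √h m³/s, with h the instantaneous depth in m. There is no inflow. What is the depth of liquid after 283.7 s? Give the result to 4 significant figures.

With no inflow, A dh/dt = −0.01533 √h.
This is separable: 2 d(√h)/dt = −0.01533/A, so √h = √h₀ − (0.01533/(2A)) t.
√h = √2.487 − 0.01533·283.7/(2·3.574) = 1.57702 − 0.608439 = 0.968584.
h = 0.968584² = 0.938154 m.

0.9382 m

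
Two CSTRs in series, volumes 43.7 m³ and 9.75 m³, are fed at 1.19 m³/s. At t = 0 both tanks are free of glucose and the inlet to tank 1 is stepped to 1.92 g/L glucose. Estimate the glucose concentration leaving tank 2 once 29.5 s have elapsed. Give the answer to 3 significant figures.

0.828 g/L

Time constants: τᵢ = Vᵢ/Q for each well-mixed tank.
τ₁ = 43.7/1.19 = 36.723 s; τ₂ = 9.75/1.19 = 8.1933 s.
Solving the cascade with C₁(0)=C₂(0)=0 gives C₂(t) = C_in[1 − (τ₁ e^(−t/τ₁) − τ₂ e^(−t/τ₂))/(τ₁ − τ₂)].
At t = 29.5: e^(−t/τ₁) = 0.44784, e^(−t/τ₂) = 0.027310.
C₂ = 1.92·[1 − (36.723·0.44784 − 8.1933·0.027310)/(28.529)] = 1.92·0.43139 = 0.82827 g/L.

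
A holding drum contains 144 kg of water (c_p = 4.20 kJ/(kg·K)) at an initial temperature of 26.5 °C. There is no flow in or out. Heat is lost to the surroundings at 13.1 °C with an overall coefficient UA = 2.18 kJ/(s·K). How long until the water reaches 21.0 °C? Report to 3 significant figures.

Unsteady energy balance on the tank contents: M c_p dT/dt = −UA(T − T_amb).
τ = M c_p/UA = 277.43 s; T_ss = T_amb = 13.100 °C.
T(t) = T_ss + (T₀ − T_ss)e^(−t/τ); set T = 21.0:
t = −τ ln[(T − T_ss)/(T₀ − T_ss)] = −277.43 · ln(0.58955) = 146.59 s.

147 s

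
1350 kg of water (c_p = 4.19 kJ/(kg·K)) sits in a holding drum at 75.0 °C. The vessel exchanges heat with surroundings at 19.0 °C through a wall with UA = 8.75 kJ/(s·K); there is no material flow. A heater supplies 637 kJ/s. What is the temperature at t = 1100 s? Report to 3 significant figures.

88.7 °C

Lumped-capacitance energy balance: M c_p dT/dt = UA(T_amb − T) + Q̇.
dT/dt = (T_ss − T)/τ with T_ss = T_amb + Q̇/UA = 19.0 + 637/8.75 = 91.800 °C, τ = M c_p/UA = 1350·4.19/8.75 = 646.46 s.
Solution: T(t) = T_ss + (T₀ − T_ss) e^(−t/τ).
T(1100) = 91.800 + (-16.800)·0.18239 = 88.736 °C.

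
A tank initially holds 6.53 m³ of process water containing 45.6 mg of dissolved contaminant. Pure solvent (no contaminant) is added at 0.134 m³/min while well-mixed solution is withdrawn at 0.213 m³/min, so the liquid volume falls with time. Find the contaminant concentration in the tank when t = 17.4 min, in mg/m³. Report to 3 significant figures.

Let m(t) be the amount of contaminant. Volume: V(t) = V₀ + (Q_in − Q_out) t = 6.53 − 0.079000 t; V(17.4) = 5.1554 m³.
Species balance (pure solvent in): dm/dt = −Q_out · m/V(t).
dm/m = −Q_out dt/(V₀ − 0.079000 t); integrating gives ln(m/m₀) = −(Q_out/(Q_in−Q_out)) ln(V/V₀).
m = m₀ (V₀/V)^(Q_out/(Q_in−Q_out)) = 45.6 × (6.53/5.1554)^(-2.6962) = 24.110 mg.
C = m/V = 24.110/5.1554 = 4.6767 mg/m³.

4.68 mg/m³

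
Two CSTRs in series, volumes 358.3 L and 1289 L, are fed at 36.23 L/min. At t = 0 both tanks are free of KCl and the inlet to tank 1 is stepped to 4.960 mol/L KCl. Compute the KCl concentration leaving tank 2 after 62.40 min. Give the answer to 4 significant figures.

Each tank obeys Vᵢ dCᵢ/dt = Q(Cᵢ₋₁ − Cᵢ), so τᵢ = Vᵢ/Q.
τ₁ = 358.3/36.23 = 9.88959 min; τ₂ = 1289/36.23 = 35.5783 min.
Solving the cascade with C₁(0)=C₂(0)=0 gives C₂(t) = C_in[1 − (τ₁ e^(−t/τ₁) − τ₂ e^(−t/τ₂))/(τ₁ − τ₂)].
At t = 62.40: e^(−t/τ₁) = 0.00181865, e^(−t/τ₂) = 0.173101.
C₂ = 4.960·[1 − (9.88959·0.00181865 − 35.5783·0.173101)/(-25.6887)] = 4.960·0.760959 = 3.77436 mol/L.

3.774 mol/L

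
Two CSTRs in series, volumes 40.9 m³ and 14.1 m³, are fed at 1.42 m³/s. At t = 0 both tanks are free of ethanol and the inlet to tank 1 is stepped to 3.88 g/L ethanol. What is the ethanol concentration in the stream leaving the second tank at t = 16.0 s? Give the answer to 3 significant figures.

0.890 g/L

Species balance on tank i: dCᵢ/dt = (Cᵢ₋₁ − Cᵢ)/τᵢ with τᵢ = Vᵢ/Q.
τ₁ = 40.9/1.42 = 28.803 s; τ₂ = 14.1/1.42 = 9.9296 s.
Solving the cascade with C₁(0)=C₂(0)=0 gives C₂(t) = C_in[1 − (τ₁ e^(−t/τ₁) − τ₂ e^(−t/τ₂))/(τ₁ − τ₂)].
At t = 16.0: e^(−t/τ₁) = 0.57378, e^(−t/τ₂) = 0.19962.
C₂ = 3.88·[1 − (28.803·0.57378 − 9.9296·0.19962)/(18.873)] = 3.88·0.22936 = 0.88991 g/L.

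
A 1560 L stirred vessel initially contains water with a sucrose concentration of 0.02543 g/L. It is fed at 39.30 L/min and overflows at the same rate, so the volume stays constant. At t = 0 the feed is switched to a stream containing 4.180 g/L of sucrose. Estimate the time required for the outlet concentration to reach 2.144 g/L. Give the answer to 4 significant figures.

28.31 min

Species balance: V dC/dt = Q(C_in − C) ⇒ τ = V/Q = 39.6947 min.
C(t) = C_in + (C₀ − C_in) e^(−t/τ). Set C = 2.144 and solve for t:
e^(−t/τ) = (C − C_in)/(C₀ − C_in) = (2.144 − 4.180)/(0.02543 − 4.180) = 0.490063
t = −τ ln(…) = 39.6947 × 0.713222 = 28.3111 min.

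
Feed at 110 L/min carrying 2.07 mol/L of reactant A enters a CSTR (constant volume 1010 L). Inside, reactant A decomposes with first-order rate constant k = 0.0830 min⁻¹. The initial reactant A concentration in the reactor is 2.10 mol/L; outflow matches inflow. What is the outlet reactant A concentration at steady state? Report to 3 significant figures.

1.17 mol/L

Species balance: V dC/dt = Q C_in − Q C − k V C.
Steady state (dC/dt = 0): C_ss = Q C_in/(Q + kV) = C_in/(1 + kV/Q).
C_ss = 110·2.07/(110 + 0.0830·1010) = 227.70/193.83 = 1.1747 mol/L.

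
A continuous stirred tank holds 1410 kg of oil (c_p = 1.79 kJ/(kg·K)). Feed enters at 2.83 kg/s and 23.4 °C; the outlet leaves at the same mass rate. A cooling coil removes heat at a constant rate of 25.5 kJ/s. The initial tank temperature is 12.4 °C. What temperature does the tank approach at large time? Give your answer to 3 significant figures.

18.4 °C

M c_p dT/dt = ṁ c_p (T_in − T) − Q̇.
At steady state dT/dt = 0 ⇒ T_ss = T_in − Q̇/(ṁ c_p) = 23.4 − 25.5/(2.83·1.79) = 18.366 °C.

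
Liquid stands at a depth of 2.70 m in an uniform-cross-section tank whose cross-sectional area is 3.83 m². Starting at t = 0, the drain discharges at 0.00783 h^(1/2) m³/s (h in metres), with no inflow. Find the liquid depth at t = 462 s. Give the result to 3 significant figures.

1.37 m

A dh/dt = −Q_out = −0.00783 √h.
∫ h^(−1/2) dh = −(0.00783/A) ∫ dt, giving 2√h = 2√h₀ − (0.00783/A) t.
√h = √2.70 − 0.00783·462/(2·3.83) = 1.6432 − 0.47225 = 1.1709.
h = 1.1709² = 1.3710 m.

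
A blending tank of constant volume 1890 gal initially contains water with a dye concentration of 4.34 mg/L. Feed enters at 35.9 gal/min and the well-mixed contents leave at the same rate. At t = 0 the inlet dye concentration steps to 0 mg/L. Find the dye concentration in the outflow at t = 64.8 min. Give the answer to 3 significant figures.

1.27 mg/L

Transient balance on the dissolved component: V dC/dt = Q(C_in − C).
Rewrite as dC/dt + C/τ = C_in/τ, τ = V/Q = 52.646 min.
This is linear first-order; C(t) = C_in + (C₀ − C_in) e^(−t/τ).
C(64.8) = 0 + (4.34 − 0)·e^(−64.8/52.646) = 0 + (4.3400)·0.29204 = 1.2675 mg/L.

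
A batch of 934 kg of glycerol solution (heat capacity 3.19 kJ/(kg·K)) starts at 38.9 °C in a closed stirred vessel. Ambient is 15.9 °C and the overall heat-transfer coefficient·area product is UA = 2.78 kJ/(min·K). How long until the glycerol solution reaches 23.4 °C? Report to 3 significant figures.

M c_p dT/dt = −UA(T − T_amb).
τ = M c_p/UA = 1071.7 min; T_ss = T_amb = 15.900 °C.
T(t) = T_ss + (T₀ − T_ss)e^(−t/τ); set T = 23.4:
t = −τ ln[(T − T_ss)/(T₀ − T_ss)] = −1071.7 · ln(0.32609) = 1201.0 min.

1200 min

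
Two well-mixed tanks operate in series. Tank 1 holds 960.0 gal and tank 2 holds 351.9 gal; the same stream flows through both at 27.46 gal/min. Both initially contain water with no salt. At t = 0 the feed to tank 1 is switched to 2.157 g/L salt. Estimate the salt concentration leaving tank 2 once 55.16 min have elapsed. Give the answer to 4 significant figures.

Time constants: τᵢ = Vᵢ/Q for each well-mixed tank.
τ₁ = 960.0/27.46 = 34.9599 min; τ₂ = 351.9/27.46 = 12.8150 min.
Solving the cascade with C₁(0)=C₂(0)=0 gives C₂(t) = C_in[1 − (τ₁ e^(−t/τ₁) − τ₂ e^(−t/τ₂))/(τ₁ − τ₂)].
At t = 55.16: e^(−t/τ₁) = 0.206428, e^(−t/τ₂) = 0.0135099.
C₂ = 2.157·[1 − (34.9599·0.206428 − 12.8150·0.0135099)/(22.1449)] = 2.157·0.681933 = 1.47093 g/L.

1.471 g/L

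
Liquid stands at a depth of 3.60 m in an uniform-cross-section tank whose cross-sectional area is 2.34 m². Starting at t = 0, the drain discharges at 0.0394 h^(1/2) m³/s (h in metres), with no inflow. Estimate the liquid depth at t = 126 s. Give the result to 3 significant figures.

A dh/dt = −Q_out = −0.0394 √h.
This is separable: 2 d(√h)/dt = −0.0394/A, so √h = √h₀ − (0.0394/(2A)) t.
√h = √3.60 − 0.0394·126/(2·2.34) = 1.8974 − 1.0608 = 0.83660.
h = 0.83660² = 0.69990 m.

0.700 m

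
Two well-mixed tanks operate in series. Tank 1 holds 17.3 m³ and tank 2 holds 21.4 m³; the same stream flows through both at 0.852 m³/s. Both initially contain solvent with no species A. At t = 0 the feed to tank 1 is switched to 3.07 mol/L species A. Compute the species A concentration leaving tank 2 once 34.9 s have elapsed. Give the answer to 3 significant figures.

1.40 mol/L

Species balance on tank i: dCᵢ/dt = (Cᵢ₋₁ − Cᵢ)/τᵢ with τᵢ = Vᵢ/Q.
τ₁ = 17.3/0.852 = 20.305 s; τ₂ = 21.4/0.852 = 25.117 s.
Solving the cascade with C₁(0)=C₂(0)=0 gives C₂(t) = C_in[1 − (τ₁ e^(−t/τ₁) − τ₂ e^(−t/τ₂))/(τ₁ − τ₂)].
At t = 34.9: e^(−t/τ₁) = 0.17929, e^(−t/τ₂) = 0.24921.
C₂ = 3.07·[1 − (20.305·0.17929 − 25.117·0.24921)/(-4.8122)] = 3.07·0.45577 = 1.3992 mol/L.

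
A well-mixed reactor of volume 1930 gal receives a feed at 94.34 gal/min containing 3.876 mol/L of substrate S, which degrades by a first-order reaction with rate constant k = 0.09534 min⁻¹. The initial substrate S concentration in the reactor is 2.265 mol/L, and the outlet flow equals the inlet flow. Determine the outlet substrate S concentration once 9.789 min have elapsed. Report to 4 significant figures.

1.546 mol/L

Species balance: V dC/dt = Q C_in − Q C − k V C.
This is linear with rate a = Q/V + k = 0.144221 min⁻¹.
C_ss = Q C_in/(Q + kV) = 1.31369 mol/L; C(t) = C_ss + (C₀ − C_ss) e^(−a t).
C(9.789) = 1.31369 + (0.951306)·e^(−0.144221·9.789) = 1.31369 + (0.951306)·0.243710 = 1.54554 mol/L.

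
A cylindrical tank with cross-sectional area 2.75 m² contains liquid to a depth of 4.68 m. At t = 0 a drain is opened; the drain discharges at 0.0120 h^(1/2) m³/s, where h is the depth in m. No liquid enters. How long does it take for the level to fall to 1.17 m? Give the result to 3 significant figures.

496 s

Mass balance (ρ constant): A dh/dt = −0.0120 √h.
∫ h^(−1/2) dh = −(0.0120/A) ∫ dt, giving 2√h = 2√h₀ − (0.0120/A) t.
t = 2A(√h₀ − √h)/0.0120 = 2·2.75·(√4.68 − √1.17)/0.0120
  = 5.5000 × (2.1633 − 1.0817) / 0.0120 = 495.76 s.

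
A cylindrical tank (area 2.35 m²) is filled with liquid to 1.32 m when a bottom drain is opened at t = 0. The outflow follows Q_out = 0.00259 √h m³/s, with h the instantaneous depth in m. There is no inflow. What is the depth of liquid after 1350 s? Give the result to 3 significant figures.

0.164 m

Mass balance (ρ constant): A dh/dt = −0.00259 √h.
This is separable: 2 d(√h)/dt = −0.00259/A, so √h = √h₀ − (0.00259/(2A)) t.
√h = √1.32 − 0.00259·1350/(2·2.35) = 1.1489 − 0.74394 = 0.40498.
h = 0.40498² = 0.16401 m.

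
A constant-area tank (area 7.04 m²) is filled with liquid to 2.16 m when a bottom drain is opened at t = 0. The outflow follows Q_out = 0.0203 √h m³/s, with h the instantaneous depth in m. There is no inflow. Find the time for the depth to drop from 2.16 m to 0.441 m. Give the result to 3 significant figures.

559 s

Volume balance on the tank: A dh/dt = −0.0203 √h.
This is separable: 2 d(√h)/dt = −0.0203/A, so √h = √h₀ − (0.0203/(2A)) t.
t = 2A(√h₀ − √h)/0.0203 = 2·7.04·(√2.16 − √0.441)/0.0203
  = 14.080 × (1.4697 − 0.66408) / 0.0203 = 558.77 s.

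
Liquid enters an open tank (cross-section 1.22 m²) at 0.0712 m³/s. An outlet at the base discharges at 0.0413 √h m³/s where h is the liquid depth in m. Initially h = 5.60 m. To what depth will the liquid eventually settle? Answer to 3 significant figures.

2.97 m

Mass balance (ρ constant): A dh/dt = Q_in − 0.0413 √h. At steady state dh/dt = 0:
Q_in = 0.0413 √h_ss ⇒ √h_ss = 0.0712/0.0413 = 1.7240.
h_ss = 1.7240² = 2.9721 m. (Since h₀ = 5.60 m > h_ss, the level will fall toward this value.)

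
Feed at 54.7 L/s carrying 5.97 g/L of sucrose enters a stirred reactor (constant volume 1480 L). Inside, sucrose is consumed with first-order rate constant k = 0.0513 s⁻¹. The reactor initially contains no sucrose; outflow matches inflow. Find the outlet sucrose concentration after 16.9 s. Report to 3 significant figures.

1.94 g/L

V dC/dt = Q(C_in − C) − k V C.
dC/dt = (Q/V) C_in − (Q/V + k) C; effective rate a = Q/V + k = 0.036959 + 0.0513 = 0.088259 s⁻¹.
C_ss = Q C_in/(Q + kV) = 2.5000 g/L; C(t) = C_ss + (C₀ − C_ss) e^(−a t).
C(16.9) = 2.5000 + (-2.5000)·e^(−0.088259·16.9) = 2.5000 + (-2.5000)·0.22502 = 1.9375 g/L.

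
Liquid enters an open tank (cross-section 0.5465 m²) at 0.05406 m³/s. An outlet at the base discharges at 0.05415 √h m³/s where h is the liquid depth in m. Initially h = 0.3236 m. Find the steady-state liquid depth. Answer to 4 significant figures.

0.9967 m

Level balance: A dh/dt = 0.05406 − 0.05415 √h. Setting dh/dt = 0:
Q_in = 0.05415 √h_ss ⇒ √h_ss = 0.05406/0.05415 = 0.998338.
h_ss = 0.998338² = 0.996679 m. (Since h₀ = 0.3236 m < h_ss, the level will rise toward this value.)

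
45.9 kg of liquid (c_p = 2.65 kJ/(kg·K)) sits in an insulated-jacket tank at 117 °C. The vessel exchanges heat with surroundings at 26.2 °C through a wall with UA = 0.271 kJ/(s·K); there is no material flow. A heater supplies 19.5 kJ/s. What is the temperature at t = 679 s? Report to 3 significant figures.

102 °C

M c_p dT/dt = −UA(T − T_amb) + Q̇.
dT/dt = (T_ss − T)/τ with T_ss = T_amb + Q̇/UA = 26.2 + 19.5/0.271 = 98.156 °C, τ = M c_p/UA = 45.9·2.65/0.271 = 448.84 s.
This is linear first-order; T(t) = T_ss + (T₀ − T_ss) e^(−t/τ).
T(679) = 98.156 + (18.844)·0.22029 = 102.31 °C.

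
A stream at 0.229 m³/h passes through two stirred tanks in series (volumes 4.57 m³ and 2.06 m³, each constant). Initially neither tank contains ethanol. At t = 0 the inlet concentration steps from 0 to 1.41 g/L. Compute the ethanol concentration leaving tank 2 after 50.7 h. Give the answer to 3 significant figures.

1.21 g/L

Species balance on tank i: dCᵢ/dt = (Cᵢ₋₁ − Cᵢ)/τᵢ with τᵢ = Vᵢ/Q.
τ₁ = 4.57/0.229 = 19.956 h; τ₂ = 2.06/0.229 = 8.9956 h.
Solving the cascade with C₁(0)=C₂(0)=0 gives C₂(t) = C_in[1 − (τ₁ e^(−t/τ₁) − τ₂ e^(−t/τ₂))/(τ₁ − τ₂)].
At t = 50.7: e^(−t/τ₁) = 0.078823, e^(−t/τ₂) = 0.0035669.
C₂ = 1.41·[1 − (19.956·0.078823 − 8.9956·0.0035669)/(10.961)] = 1.41·0.85941 = 1.2118 g/L.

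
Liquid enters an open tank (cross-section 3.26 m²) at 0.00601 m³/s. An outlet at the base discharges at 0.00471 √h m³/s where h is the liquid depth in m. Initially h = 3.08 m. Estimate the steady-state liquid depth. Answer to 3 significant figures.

1.63 m

A dh/dt = Q_in − 0.00471 √h. Steady state requires inflow = outflow:
Q_in = 0.00471 √h_ss ⇒ √h_ss = 0.00601/0.00471 = 1.2760.
h_ss = 1.2760² = 1.6282 m. (Since h₀ = 3.08 m > h_ss, the level will fall toward this value.)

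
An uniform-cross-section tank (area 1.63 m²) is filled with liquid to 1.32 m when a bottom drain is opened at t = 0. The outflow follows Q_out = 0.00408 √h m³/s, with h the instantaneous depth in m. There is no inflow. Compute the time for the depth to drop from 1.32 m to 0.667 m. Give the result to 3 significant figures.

265 s

A dh/dt = −Q_out = −0.00408 √h.
This is separable: 2 d(√h)/dt = −0.00408/A, so √h = √h₀ − (0.00408/(2A)) t.
t = 2A(√h₀ − √h)/0.00408 = 2·1.63·(√1.32 − √0.667)/0.00408
  = 3.2600 × (1.1489 − 0.81670) / 0.00408 = 265.44 s.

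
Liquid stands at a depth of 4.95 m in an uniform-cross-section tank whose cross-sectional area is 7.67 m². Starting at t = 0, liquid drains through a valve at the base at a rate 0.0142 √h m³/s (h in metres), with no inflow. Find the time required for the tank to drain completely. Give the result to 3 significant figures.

A dh/dt = −Q_out = −0.0142 √h.
∫ h^(−1/2) dh = −(0.0142/A) ∫ dt, giving 2√h = 2√h₀ − (0.0142/A) t.
Tank is empty when √h = 0: t_empty = 2A√h₀/0.0142.
t_empty = 2·7.67·√4.95/0.0142 = 15.340·2.2249/0.0142 = 2403.5 s.

2400 s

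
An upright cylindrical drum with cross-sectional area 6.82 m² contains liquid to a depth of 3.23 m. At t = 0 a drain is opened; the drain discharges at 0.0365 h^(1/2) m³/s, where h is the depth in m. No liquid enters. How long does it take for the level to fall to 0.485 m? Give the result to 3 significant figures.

411 s

Mass balance (ρ constant): A dh/dt = −0.0365 √h.
Separate and integrate: 2(√h − √h₀) = −(0.0365/A) t.
t = 2A(√h₀ − √h)/0.0365 = 2·6.82·(√3.23 − √0.485)/0.0365
  = 13.640 × (1.7972 − 0.69642) / 0.0365 = 411.37 s.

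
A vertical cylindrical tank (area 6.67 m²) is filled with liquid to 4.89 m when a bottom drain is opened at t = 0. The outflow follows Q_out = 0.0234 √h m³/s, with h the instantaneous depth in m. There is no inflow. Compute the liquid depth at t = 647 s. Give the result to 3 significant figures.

1.16 m

Volume balance on the tank: A dh/dt = −0.0234 √h.
This is separable: 2 d(√h)/dt = −0.0234/A, so √h = √h₀ − (0.0234/(2A)) t.
√h = √4.89 − 0.0234·647/(2·6.67) = 2.2113 − 1.1349 = 1.0764.
h = 1.0764² = 1.1587 m.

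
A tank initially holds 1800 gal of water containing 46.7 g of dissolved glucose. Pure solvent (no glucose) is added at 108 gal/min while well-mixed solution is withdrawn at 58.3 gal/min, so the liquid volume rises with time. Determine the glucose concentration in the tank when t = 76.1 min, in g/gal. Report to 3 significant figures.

Total volume: dV/dt = Q_in − Q_out = 49.700 gal/min, so V(t) = 1800 + 49.700 t and V(76.1) = 5582.2 gal.
No glucose enters, so dm/dt = −Q_out · (m/V).
dm/m = −Q_out dt/(V₀ + 49.700 t); integrating gives ln(m/m₀) = −(Q_out/(Q_in−Q_out)) ln(V/V₀).
m = m₀ (V₀/V)^(Q_out/(Q_in−Q_out)) = 46.7 × (1800/5582.2)^(1.1730) = 12.380 g.
C = m/V = 12.380/5582.2 = 0.0022178 g/gal.

0.00222 g/gal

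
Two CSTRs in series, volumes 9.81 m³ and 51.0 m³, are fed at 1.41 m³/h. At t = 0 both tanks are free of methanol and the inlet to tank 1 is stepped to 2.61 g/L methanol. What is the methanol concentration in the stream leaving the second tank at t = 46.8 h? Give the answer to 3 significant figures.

Species balance on tank i: dCᵢ/dt = (Cᵢ₋₁ − Cᵢ)/τᵢ with τᵢ = Vᵢ/Q.
τ₁ = 9.81/1.41 = 6.9574 h; τ₂ = 51.0/1.41 = 36.170 h.
Tank 1: C₁ = C_in(1 − e^(−t/τ₁)). Tank 2 (τ₁ ≠ τ₂): C₂ = C_in[1 − (τ₁ e^(−t/τ₁) − τ₂ e^(−t/τ₂))/(τ₁ − τ₂)].
At t = 46.8: e^(−t/τ₁) = 0.0011986, e^(−t/τ₂) = 0.27420.
C₂ = 2.61·[1 − (6.9574·0.0011986 − 36.170·0.27420)/(-29.213)] = 2.61·0.66078 = 1.7246 g/L.

1.72 g/L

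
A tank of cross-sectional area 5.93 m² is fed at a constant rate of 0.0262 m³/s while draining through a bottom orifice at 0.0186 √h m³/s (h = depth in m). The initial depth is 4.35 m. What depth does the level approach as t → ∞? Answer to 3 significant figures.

1.98 m

A dh/dt = Q_in − 0.0186 √h. Steady state requires inflow = outflow:
Q_in = 0.0186 √h_ss ⇒ √h_ss = 0.0262/0.0186 = 1.4086.
h_ss = 1.4086² = 1.9842 m. (Since h₀ = 4.35 m > h_ss, the level will fall toward this value.)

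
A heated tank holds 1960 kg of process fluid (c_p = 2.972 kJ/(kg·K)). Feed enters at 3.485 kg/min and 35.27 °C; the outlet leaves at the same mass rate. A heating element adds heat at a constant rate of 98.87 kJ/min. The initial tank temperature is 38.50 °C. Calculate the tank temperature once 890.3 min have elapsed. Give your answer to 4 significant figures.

43.52 °C

First-law balance (no shaft work): M c_p dT/dt = ṁ c_p (T_in − T) + 98.87.
τ = M/ṁ = 562.410 min; T_ss = T_in + Q̇/(ṁ c_p) = 35.27 + 98.87/(3.485·2.972) = 44.8158 °C.
T approaches T_ss exponentially: T(t) = T_ss + (T₀ − T_ss) e^(−t/τ).
T(890.3) = 44.8158 + (-6.31581)·e^(−890.3/562.410) = 44.8158 + (-6.31581)·0.205356 = 43.5188 °C.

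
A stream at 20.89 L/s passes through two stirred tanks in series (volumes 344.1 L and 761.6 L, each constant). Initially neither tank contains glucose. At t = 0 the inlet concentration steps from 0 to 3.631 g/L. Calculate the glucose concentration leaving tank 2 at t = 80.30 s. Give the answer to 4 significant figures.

2.922 g/L

Species balance on tank i: dCᵢ/dt = (Cᵢ₋₁ − Cᵢ)/τᵢ with τᵢ = Vᵢ/Q.
τ₁ = 344.1/20.89 = 16.4720 s; τ₂ = 761.6/20.89 = 36.4576 s.
Tank 1: C₁ = C_in(1 − e^(−t/τ₁)). Tank 2 (τ₁ ≠ τ₂): C₂ = C_in[1 − (τ₁ e^(−t/τ₁) − τ₂ e^(−t/τ₂))/(τ₁ − τ₂)].
At t = 80.30: e^(−t/τ₁) = 0.00763555, e^(−t/τ₂) = 0.110520.
C₂ = 3.631·[1 − (16.4720·0.00763555 − 36.4576·0.110520)/(-19.9856)] = 3.631·0.804683 = 2.92180 g/L.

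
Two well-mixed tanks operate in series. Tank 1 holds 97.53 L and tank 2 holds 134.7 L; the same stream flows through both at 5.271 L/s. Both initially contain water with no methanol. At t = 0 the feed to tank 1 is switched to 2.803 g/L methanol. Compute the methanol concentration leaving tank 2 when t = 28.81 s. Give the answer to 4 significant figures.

Species balance on tank i: dCᵢ/dt = (Cᵢ₋₁ − Cᵢ)/τᵢ with τᵢ = Vᵢ/Q.
τ₁ = 97.53/5.271 = 18.5031 s; τ₂ = 134.7/5.271 = 25.5549 s.
Solving the cascade with C₁(0)=C₂(0)=0 gives C₂(t) = C_in[1 − (τ₁ e^(−t/τ₁) − τ₂ e^(−t/τ₂))/(τ₁ − τ₂)].
At t = 28.81: e^(−t/τ₁) = 0.210760, e^(−t/τ₂) = 0.323882.
C₂ = 2.803·[1 − (18.5031·0.210760 − 25.5549·0.323882)/(-7.05179)] = 2.803·0.379299 = 1.06317 g/L.

1.063 g/L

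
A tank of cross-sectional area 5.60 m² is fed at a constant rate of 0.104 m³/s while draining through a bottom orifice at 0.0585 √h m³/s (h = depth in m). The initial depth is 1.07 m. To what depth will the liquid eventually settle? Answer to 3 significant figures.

A dh/dt = Q_in − 0.0585 √h. Steady state requires inflow = outflow:
Q_in = 0.0585 √h_ss ⇒ √h_ss = 0.104/0.0585 = 1.7778.
h_ss = 1.7778² = 3.1605 m. (Since h₀ = 1.07 m < h_ss, the level will rise toward this value.)

3.16 m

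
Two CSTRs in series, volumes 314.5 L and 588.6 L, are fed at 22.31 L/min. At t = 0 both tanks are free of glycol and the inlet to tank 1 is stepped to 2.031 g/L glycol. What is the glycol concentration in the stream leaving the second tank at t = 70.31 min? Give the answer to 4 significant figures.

Species balance on tank i: dCᵢ/dt = (Cᵢ₋₁ − Cᵢ)/τᵢ with τᵢ = Vᵢ/Q.
τ₁ = 314.5/22.31 = 14.0968 min; τ₂ = 588.6/22.31 = 26.3828 min.
Solving the cascade with C₁(0)=C₂(0)=0 gives C₂(t) = C_in[1 − (τ₁ e^(−t/τ₁) − τ₂ e^(−t/τ₂))/(τ₁ − τ₂)].
At t = 70.31: e^(−t/τ₁) = 0.00682167, e^(−t/τ₂) = 0.0695997.
C₂ = 2.031·[1 − (14.0968·0.00682167 − 26.3828·0.0695997)/(-12.2860)] = 2.031·0.858369 = 1.74335 g/L.

1.743 g/L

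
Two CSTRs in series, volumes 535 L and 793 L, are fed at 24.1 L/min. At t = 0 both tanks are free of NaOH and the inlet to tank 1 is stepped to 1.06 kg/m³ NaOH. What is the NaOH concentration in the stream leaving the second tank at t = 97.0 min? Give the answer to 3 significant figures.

Species balance on tank i: dCᵢ/dt = (Cᵢ₋₁ − Cᵢ)/τᵢ with τᵢ = Vᵢ/Q.
τ₁ = 535/24.1 = 22.199 min; τ₂ = 793/24.1 = 32.905 min.
Tank 1: C₁ = C_in(1 − e^(−t/τ₁)). Tank 2 (τ₁ ≠ τ₂): C₂ = C_in[1 − (τ₁ e^(−t/τ₁) − τ₂ e^(−t/τ₂))/(τ₁ − τ₂)].
At t = 97.0: e^(−t/τ₁) = 0.012657, e^(−t/τ₂) = 0.052449.
C₂ = 1.06·[1 − (22.199·0.012657 − 32.905·0.052449)/(-10.705)] = 1.06·0.86504 = 0.91694 kg/m³.

0.917 kg/m³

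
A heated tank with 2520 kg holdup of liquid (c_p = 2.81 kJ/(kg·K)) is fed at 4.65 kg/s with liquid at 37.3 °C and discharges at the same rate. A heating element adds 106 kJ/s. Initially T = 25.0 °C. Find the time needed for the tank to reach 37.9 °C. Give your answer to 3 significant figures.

Energy balance: M c_p dT/dt = ṁ c_p (T_in − T) + 106.
τ = M/ṁ = 541.94 s; T_ss = T_in + Q̇/(ṁ c_p) = 45.412 °C.
T(t) = T_ss + (T₀ − T_ss) e^(−t/τ). Set T = 37.9:
e^(−t/τ) = (37.9 − 45.412)/(25.0 − 45.412) = 0.36803
t = −541.94 · ln(0.36803) = 541.71 s.

542 s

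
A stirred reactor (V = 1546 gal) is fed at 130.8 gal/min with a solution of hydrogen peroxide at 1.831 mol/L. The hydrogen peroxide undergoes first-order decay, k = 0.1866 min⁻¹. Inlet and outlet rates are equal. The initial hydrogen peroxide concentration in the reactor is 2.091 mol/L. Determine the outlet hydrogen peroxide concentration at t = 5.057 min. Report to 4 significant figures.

Accumulation = in − out − consumed: V dC/dt = Q C_in − Q C − k V C.
dC/dt = (Q/V) C_in − (Q/V + k) C; effective rate a = Q/V + k = 0.0846054 + 0.1866 = 0.271205 min⁻¹.
C_ss = Q C_in/(Q + kV) = 0.571200 mol/L; C(t) = C_ss + (C₀ − C_ss) e^(−a t).
C(5.057) = 0.571200 + (1.51980)·e^(−0.271205·5.057) = 0.571200 + (1.51980)·0.253730 = 0.956818 mol/L.

0.9568 mol/L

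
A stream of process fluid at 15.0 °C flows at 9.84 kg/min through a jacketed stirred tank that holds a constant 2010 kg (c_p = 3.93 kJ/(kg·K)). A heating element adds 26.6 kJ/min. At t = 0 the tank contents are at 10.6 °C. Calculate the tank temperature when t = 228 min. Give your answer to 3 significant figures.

First-law balance (no shaft work): M c_p dT/dt = ṁ c_p (T_in − T) + 26.6.
τ = M/ṁ = 204.27 min; T_ss = T_in + Q̇/(ṁ c_p) = 15.0 + 26.6/(9.84·3.93) = 15.688 °C.
This is linear first-order; T(t) = T_ss + (T₀ − T_ss) e^(−t/τ).
T(228) = 15.688 + (-5.0879)·e^(−228/204.27) = 15.688 + (-5.0879)·0.32753 = 14.021 °C.

14.0 °C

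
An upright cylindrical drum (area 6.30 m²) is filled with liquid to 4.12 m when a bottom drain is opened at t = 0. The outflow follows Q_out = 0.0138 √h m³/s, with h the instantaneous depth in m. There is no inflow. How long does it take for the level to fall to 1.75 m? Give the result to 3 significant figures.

645 s

With no inflow, A dh/dt = −0.0138 √h.
Separate and integrate: 2(√h − √h₀) = −(0.0138/A) t.
t = 2A(√h₀ − √h)/0.0138 = 2·6.30·(√4.12 − √1.75)/0.0138
  = 12.600 × (2.0298 − 1.3229) / 0.0138 = 645.43 s.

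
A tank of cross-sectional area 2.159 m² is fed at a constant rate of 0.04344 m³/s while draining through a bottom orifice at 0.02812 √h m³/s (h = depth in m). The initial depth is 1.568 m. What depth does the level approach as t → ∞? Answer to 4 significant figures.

A dh/dt = Q_in − 0.02812 √h. Steady state requires inflow = outflow:
Q_in = 0.02812 √h_ss ⇒ √h_ss = 0.04344/0.02812 = 1.54481.
h_ss = 1.54481² = 2.38643 m. (Since h₀ = 1.568 m < h_ss, the level will rise toward this value.)

2.386 m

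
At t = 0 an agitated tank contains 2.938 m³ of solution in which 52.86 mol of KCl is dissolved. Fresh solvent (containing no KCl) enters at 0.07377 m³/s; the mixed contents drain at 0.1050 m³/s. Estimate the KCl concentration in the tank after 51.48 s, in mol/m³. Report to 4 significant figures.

2.768 mol/m³

Total volume: dV/dt = Q_in − Q_out = -0.0312300 m³/s, so V(t) = 2.938 − 0.0312300 t and V(51.48) = 1.33028 m³.
Solute balance: dm/dt = 0 − Q_out C = −Q_out m/V(t).
dm/m = −Q_out dt/(V₀ − 0.0312300 t); integrating gives ln(m/m₀) = −(Q_out/(Q_in−Q_out)) ln(V/V₀).
m = m₀ (V₀/V)^(Q_out/(Q_in−Q_out)) = 52.86 × (2.938/1.33028)^(-3.36215) = 3.68282 mol.
C = m/V = 3.68282/1.33028 = 2.76846 mol/m³.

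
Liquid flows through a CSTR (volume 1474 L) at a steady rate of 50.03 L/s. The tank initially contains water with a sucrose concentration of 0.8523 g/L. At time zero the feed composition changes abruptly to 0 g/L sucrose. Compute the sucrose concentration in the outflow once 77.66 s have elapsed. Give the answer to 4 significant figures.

Mass balance on the solute (V constant): V dC/dt = Q(C_in − C).
So dC/dt = (C_in − C)/τ with τ = V/Q = 1474/50.03 = 29.4623 s.
C approaches C_in exponentially: C(t) = C_in + (C₀ − C_in) e^(−t/τ).
C(77.66) = 0 + (0.8523 − 0)·e^(−77.66/29.4623) = 0 + (0.852300)·0.0716538 = 0.0610705 g/L.

0.06107 g/L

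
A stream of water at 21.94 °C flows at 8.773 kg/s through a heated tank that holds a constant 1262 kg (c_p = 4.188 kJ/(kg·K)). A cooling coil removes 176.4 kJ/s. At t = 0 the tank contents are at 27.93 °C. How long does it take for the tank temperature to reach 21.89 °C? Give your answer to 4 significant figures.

First-law balance (no shaft work): M c_p dT/dt = ṁ c_p (T_in − T) − 176.4.
τ = M/ṁ = 143.850 s; T_ss = T_in − Q̇/(ṁ c_p) = 17.1389 °C.
T(t) = T_ss + (T₀ − T_ss) e^(−t/τ). Set T = 21.89:
e^(−t/τ) = (21.89 − 17.1389)/(27.93 − 17.1389) = 0.440281
t = −143.850 · ln(0.440281) = 118.007 s.

118.0 s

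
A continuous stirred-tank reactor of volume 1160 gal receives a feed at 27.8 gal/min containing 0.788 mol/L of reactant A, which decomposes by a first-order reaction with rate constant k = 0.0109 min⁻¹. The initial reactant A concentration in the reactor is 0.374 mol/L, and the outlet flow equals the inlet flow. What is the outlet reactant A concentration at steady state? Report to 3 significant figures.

Accumulation = in − out − consumed: V dC/dt = Q C_in − Q C − k V C.
At steady state: 0 = Q C_in − (Q + kV) C_ss, so C_ss = Q C_in/(Q + kV).
C_ss = 27.8·0.788/(27.8 + 0.0109·1160) = 21.906/40.444 = 0.54165 mol/L.

0.542 mol/L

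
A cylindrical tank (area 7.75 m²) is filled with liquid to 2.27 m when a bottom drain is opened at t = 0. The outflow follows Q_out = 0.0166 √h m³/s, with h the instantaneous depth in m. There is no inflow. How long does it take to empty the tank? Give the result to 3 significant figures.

A dh/dt = −Q_out = −0.0166 √h.
This is separable: 2 d(√h)/dt = −0.0166/A, so √h = √h₀ − (0.0166/(2A)) t.
Tank is empty when √h = 0: t_empty = 2A√h₀/0.0166.
t_empty = 2·7.75·√2.27/0.0166 = 15.500·1.5067/0.0166 = 1406.8 s.

1410 s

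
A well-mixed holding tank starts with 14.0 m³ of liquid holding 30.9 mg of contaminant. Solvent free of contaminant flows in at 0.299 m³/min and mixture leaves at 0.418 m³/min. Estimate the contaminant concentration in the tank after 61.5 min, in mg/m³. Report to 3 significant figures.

Total volume: dV/dt = Q_in − Q_out = -0.11900 m³/min, so V(t) = 14.0 − 0.11900 t and V(61.5) = 6.6815 m³.
No contaminant enters, so dm/dt = −Q_out · (m/V).
Separate: dm/m = −Q_out dt/V(t) ⇒ ln(m/m₀) = −(Q_out/(Q_in−Q_out)) ln(V/V₀).
m = m₀ (V₀/V)^(Q_out/(Q_in−Q_out)) = 30.9 × (14.0/6.6815)^(-3.5126) = 2.2989 mg.
C = m/V = 2.2989/6.6815 = 0.34407 mg/m³.

0.344 mg/m³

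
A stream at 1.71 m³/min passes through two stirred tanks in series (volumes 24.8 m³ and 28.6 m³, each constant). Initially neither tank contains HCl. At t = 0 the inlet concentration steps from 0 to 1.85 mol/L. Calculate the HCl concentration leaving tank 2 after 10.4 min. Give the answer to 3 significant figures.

Species balance on tank i: dCᵢ/dt = (Cᵢ₋₁ − Cᵢ)/τᵢ with τᵢ = Vᵢ/Q.
τ₁ = 24.8/1.71 = 14.503 min; τ₂ = 28.6/1.71 = 16.725 min.
Tank 1: C₁ = C_in(1 − e^(−t/τ₁)). Tank 2 (τ₁ ≠ τ₂): C₂ = C_in[1 − (τ₁ e^(−t/τ₁) − τ₂ e^(−t/τ₂))/(τ₁ − τ₂)].
At t = 10.4: e^(−t/τ₁) = 0.48817, e^(−t/τ₂) = 0.53697.
C₂ = 1.85·[1 − (14.503·0.48817 − 16.725·0.53697)/(-2.2222)] = 1.85·0.14455 = 0.26742 mol/L.

0.267 mol/L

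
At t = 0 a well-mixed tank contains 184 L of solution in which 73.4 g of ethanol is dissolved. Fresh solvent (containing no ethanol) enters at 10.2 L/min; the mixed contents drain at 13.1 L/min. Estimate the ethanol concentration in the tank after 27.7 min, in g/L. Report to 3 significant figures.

0.0530 g/L

Total volume: dV/dt = Q_in − Q_out = -2.9000 L/min, so V(t) = 184 − 2.9000 t and V(27.7) = 103.67 L.
No ethanol enters, so dm/dt = −Q_out · (m/V).
Separate: dm/m = −Q_out dt/V(t) ⇒ ln(m/m₀) = −(Q_out/(Q_in−Q_out)) ln(V/V₀).
m = m₀ (V₀/V)^(Q_out/(Q_in−Q_out)) = 73.4 × (184/103.67)^(-4.5172) = 5.4974 g.
C = m/V = 5.4974/103.67 = 0.053028 g/L.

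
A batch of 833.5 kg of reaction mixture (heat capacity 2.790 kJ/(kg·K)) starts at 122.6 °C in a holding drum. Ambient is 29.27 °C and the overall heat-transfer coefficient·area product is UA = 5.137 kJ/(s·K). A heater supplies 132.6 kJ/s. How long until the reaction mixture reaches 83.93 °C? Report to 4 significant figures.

385.0 s

M c_p dT/dt = −UA(T − T_amb) + Q̇.
τ = M c_p/UA = 452.689 s; T_ss = T_amb + Q̇/UA = 29.27 + 132.6/5.137 = 55.0827 °C.
T(t) = T_ss + (T₀ − T_ss)e^(−t/τ); set T = 83.93:
t = −τ ln[(T − T_ss)/(T₀ − T_ss)] = −452.689 · ln(0.427258) = 384.953 s.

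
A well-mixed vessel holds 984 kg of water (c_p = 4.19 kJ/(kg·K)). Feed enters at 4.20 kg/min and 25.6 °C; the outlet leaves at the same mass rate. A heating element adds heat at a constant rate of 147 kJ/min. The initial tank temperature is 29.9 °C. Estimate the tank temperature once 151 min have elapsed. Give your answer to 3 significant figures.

M c_p dT/dt = ṁ c_p (T_in − T) + Q̇.
τ = M/ṁ = 234.29 min; T_ss = T_in + Q̇/(ṁ c_p) = 25.6 + 147/(4.20·4.19) = 33.953 °C.
Solution: T(t) = T_ss + (T₀ − T_ss) e^(−t/τ).
T(151) = 33.953 + (-4.0532)·e^(−151/234.29) = 33.953 + (-4.0532)·0.52492 = 31.826 °C.

31.8 °C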